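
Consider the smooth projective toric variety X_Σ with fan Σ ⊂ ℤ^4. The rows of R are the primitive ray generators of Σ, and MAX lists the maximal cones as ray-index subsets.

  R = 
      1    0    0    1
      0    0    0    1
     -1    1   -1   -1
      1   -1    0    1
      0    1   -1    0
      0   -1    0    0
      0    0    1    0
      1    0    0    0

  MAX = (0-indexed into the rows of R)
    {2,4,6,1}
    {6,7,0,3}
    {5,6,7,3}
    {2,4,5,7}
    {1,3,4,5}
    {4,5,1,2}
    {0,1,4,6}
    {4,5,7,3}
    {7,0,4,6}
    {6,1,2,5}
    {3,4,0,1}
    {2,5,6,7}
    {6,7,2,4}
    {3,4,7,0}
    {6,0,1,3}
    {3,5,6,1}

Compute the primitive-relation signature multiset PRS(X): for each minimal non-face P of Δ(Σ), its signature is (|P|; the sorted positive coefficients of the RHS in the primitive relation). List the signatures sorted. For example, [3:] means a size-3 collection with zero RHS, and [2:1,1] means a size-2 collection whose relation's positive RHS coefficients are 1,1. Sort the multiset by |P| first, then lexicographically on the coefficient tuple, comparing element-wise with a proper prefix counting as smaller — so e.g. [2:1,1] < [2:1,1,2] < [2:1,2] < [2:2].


Minimal non-faces — 6 found among 8 rays, 16 max cones:

  P = {0,2}:  v_{0} + v_{2} = v_{4} — sig = [2:1]
  P = {0,5}:  v_{0} + v_{5} = v_{3} — sig = [2:1]
  P = {1,7}:  v_{1} + v_{7} = v_{0} — sig = [2:1]
  P = {2,3}:  v_{2} + v_{3} = v_{4} + v_{5} — sig = [2:1,1]
  P = {4,5,6}:  v_{4} + v_{5} + v_{6} = 0 — sig = [3:]
  P = {3,4,6}:  v_{3} + v_{4} + v_{6} = v_{0} — sig = [3:1]

Hence PRS(X_Σ) =
[[2:1], [2:1], [2:1], [2:1,1], [3:], [3:1]]


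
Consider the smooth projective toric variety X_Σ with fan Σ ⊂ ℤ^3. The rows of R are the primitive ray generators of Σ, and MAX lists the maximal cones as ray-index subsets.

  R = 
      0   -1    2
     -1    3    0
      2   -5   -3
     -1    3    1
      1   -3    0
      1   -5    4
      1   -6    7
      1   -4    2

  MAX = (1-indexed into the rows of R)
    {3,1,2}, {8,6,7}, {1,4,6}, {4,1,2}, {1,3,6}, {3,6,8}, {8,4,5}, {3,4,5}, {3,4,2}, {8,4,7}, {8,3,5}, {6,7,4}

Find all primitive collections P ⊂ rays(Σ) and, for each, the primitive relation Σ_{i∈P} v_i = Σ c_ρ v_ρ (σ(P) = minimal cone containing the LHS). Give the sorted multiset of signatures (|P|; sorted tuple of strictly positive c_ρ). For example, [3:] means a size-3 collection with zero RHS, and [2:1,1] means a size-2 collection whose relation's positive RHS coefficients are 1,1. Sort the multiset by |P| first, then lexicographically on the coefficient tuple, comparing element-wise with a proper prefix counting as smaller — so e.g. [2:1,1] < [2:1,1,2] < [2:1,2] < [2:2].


Primitive collections (14):

  • {2,5}:  v_{2} + v_{5} = 0  so sig = [2:]
  • {1,5}:  v_{1} + v_{5} = v_{8}  so sig = [2:1]
  • {1,8}:  v_{1} + v_{8} = v_{6}  so sig = [2:1]
  • {2,8}:  v_{2} + v_{8} = v_{1}  so sig = [2:1]
  • {2,7}:  v_{2} + v_{7} = v_{1} + v_{4} + v_{6}  so sig = [2:1,1,1]
  • {1,7}:  v_{1} + v_{7} = v_{4} + 2·v_{6}  so sig = [2:1,2]
  • {3,7}:  v_{3} + v_{7} = v_{5} + 2·v_{8}  so sig = [2:1,2]
  • {5,7}:  v_{5} + v_{7} = v_{4} + 3·v_{8}  so sig = [2:1,3]
  • {2,6}:  v_{2} + v_{6} = 2·v_{1}  so sig = [2:2]
  • {5,6}:  v_{5} + v_{6} = 2·v_{8}  so sig = [2:2]
  • {1,3,4}:  v_{1} + v_{3} + v_{4} = v_{5}  so sig = [3:1]
  • {4,6,8}:  v_{4} + v_{6} + v_{8} = v_{7}  so sig = [3:1]
  • {3,4,6}:  v_{3} + v_{4} + v_{6} = v_{5} + v_{8}  so sig = [3:1,1]
  • {3,4,8}:  v_{3} + v_{4} + v_{8} = 2·v_{5}  so sig = [3:2]

Signatures (|P|; sorted positive RHS coefficients), sorted:
    [2:]
    [2:1]
    [2:1]
    [2:1]
    [2:1,1,1]
    [2:1,2]
    [2:1,2]
    [2:1,3]
    [2:2]
    [2:2]
    [3:1]
    [3:1]
    [3:1,1]
    [3:2]


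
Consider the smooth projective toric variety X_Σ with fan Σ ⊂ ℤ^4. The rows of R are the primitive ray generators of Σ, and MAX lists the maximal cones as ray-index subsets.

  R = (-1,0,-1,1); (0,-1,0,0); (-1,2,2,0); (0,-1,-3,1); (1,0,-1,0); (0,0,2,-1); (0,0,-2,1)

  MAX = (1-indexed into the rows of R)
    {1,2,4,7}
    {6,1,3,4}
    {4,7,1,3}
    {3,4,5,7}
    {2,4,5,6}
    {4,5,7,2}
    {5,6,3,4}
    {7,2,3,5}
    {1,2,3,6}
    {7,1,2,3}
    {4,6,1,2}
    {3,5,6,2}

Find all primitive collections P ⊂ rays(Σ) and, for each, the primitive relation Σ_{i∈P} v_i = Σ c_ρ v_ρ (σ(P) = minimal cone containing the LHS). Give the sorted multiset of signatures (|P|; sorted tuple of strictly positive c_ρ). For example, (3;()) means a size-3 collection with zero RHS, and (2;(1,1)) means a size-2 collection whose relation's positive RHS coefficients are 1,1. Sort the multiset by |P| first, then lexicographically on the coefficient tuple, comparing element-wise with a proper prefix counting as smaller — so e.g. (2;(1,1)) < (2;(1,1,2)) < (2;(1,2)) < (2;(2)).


Primitive collections (3):

  P={6,7}:  v_{6} + v_{7} = 0  so sig = (2;())
  P={1,5}:  v_{1} + v_{5} = v_{7}  so sig = (2;(1))
  P={2,3,4}:  v_{2} + v_{3} + v_{4} = v_{1}  so sig = (3;(1))

Hence PRS(X_Σ) =
    (2;())
    (2;(1))
    (3;(1))


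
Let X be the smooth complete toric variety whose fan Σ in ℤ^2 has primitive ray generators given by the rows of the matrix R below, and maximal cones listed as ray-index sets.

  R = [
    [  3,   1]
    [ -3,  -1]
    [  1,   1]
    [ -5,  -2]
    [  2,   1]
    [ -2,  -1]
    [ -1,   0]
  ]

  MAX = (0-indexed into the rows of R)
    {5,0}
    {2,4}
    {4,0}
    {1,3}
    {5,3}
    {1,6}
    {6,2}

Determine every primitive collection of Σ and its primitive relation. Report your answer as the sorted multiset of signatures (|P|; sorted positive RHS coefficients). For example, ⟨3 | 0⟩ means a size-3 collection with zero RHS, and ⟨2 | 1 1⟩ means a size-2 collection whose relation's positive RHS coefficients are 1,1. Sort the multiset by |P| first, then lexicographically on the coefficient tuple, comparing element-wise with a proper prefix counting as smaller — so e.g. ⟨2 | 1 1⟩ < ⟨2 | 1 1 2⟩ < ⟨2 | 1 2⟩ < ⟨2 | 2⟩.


|primitive collections| = 14. Relations:

  P = {0,1}:  v_{0} + v_{1} = 0 — sig = ⟨2 | 0⟩
  P = {4,5}:  v_{4} + v_{5} = 0 — sig = ⟨2 | 0⟩
  P = {0,3}:  v_{0} + v_{3} = v_{5} — sig = ⟨2 | 1⟩
  P = {0,6}:  v_{0} + v_{6} = v_{4} — sig = ⟨2 | 1⟩
  P = {1,4}:  v_{1} + v_{4} = v_{6} — sig = ⟨2 | 1⟩
  P = {1,5}:  v_{1} + v_{5} = v_{3} — sig = ⟨2 | 1⟩
  P = {2,5}:  v_{2} + v_{5} = v_{6} — sig = ⟨2 | 1⟩
  P = {3,4}:  v_{3} + v_{4} = v_{1} — sig = ⟨2 | 1⟩
  P = {4,6}:  v_{4} + v_{6} = v_{2} — sig = ⟨2 | 1⟩
  P = {5,6}:  v_{5} + v_{6} = v_{1} — sig = ⟨2 | 1⟩
  P = {2,3}:  v_{2} + v_{3} = v_{1} + v_{6} — sig = ⟨2 | 1 1⟩
  P = {0,2}:  v_{0} + v_{2} = 2·v_{4} — sig = ⟨2 | 2⟩
  P = {1,2}:  v_{1} + v_{2} = 2·v_{6} — sig = ⟨2 | 2⟩
  P = {3,6}:  v_{3} + v_{6} = 2·v_{1} — sig = ⟨2 | 2⟩

Hence PRS(X_Σ) =
    |P|=2: 14 collections, coeffs (), (), (1), (1), (1), (1), (1), (1), (1), (1), (1,1), (2), (2), (2)


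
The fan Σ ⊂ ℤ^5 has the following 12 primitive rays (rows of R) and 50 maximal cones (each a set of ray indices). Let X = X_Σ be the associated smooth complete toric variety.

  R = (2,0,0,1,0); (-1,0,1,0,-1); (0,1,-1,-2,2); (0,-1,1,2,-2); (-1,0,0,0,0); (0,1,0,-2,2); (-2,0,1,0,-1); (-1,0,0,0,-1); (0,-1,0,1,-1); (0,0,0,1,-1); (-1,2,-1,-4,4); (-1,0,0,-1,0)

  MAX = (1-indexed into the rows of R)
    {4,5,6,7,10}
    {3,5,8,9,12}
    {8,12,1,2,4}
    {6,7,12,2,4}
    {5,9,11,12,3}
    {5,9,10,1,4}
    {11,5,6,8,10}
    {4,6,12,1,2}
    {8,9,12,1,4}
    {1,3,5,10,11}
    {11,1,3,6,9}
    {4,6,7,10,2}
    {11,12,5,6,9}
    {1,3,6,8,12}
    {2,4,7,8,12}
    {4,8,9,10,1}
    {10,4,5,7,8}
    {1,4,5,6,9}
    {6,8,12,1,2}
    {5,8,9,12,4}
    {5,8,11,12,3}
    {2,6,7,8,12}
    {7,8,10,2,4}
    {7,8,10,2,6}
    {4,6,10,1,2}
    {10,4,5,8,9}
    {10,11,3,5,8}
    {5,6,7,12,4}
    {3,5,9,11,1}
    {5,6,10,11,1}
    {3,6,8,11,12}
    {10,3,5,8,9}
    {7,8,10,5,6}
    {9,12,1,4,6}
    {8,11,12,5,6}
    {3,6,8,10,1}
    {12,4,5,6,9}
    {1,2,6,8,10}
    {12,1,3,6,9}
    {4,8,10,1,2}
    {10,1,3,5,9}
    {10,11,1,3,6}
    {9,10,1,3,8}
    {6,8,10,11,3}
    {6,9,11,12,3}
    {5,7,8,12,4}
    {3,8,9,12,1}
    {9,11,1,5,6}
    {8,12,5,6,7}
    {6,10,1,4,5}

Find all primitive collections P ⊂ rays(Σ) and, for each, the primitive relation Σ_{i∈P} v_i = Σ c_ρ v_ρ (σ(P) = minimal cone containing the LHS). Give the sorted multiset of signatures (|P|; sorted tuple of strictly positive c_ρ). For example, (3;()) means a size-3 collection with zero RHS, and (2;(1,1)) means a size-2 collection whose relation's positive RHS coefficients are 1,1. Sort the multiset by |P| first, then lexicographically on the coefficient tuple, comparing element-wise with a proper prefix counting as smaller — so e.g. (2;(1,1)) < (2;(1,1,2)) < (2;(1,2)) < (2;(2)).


Minimal non-faces — 21 found among 12 rays, 50 max cones:

  • {3,4}:  v_{3} + v_{4} = 0 ; sig = (2;())
  • {2,5}:  v_{2} + v_{5} = v_{7} ; sig = (2;(1))
  • {10,12}:  v_{10} + v_{12} = v_{8} ; sig = (2;(1))
  • {2,3}:  v_{2} + v_{3} = v_{6} + v_{8} ; sig = (2;(1,1))
  • {2,9}:  v_{2} + v_{9} = v_{4} + v_{12} ; sig = (2;(1,1))
  • {4,11}:  v_{4} + v_{11} = v_{5} + v_{6} ; sig = (2;(1,1))
  • {1,7}:  v_{1} + v_{7} = v_{4} + v_{6} + v_{10} ; sig = (2;(1,1,1))
  • {3,7}:  v_{3} + v_{7} = v_{5} + v_{6} + v_{8} ; sig = (2;(1,1,1))
  • {7,9}:  v_{7} + v_{9} = v_{4} + v_{5} + v_{12} ; sig = (2;(1,1,1))
  • {2,11}:  v_{2} + v_{11} = v_{5} + 2·v_{6} + v_{8} ; sig = (2;(1,1,2))
  • {7,11}:  v_{7} + v_{11} = 2·v_{5} + 2·v_{6} + v_{8} ; sig = (2;(1,2,2))
  • {1,5,12}:  v_{1} + v_{5} + v_{12} = 0 ; sig = (3;())
  • {6,9,10}:  v_{6} + v_{9} + v_{10} = 0 ; sig = (3;())
  • {1,5,8}:  v_{1} + v_{5} + v_{8} = v_{10} ; sig = (3;(1))
  • {3,5,6}:  v_{3} + v_{5} + v_{6} = v_{11} ; sig = (3;(1))
  • {4,6,8}:  v_{4} + v_{6} + v_{8} = v_{2} ; sig = (3;(1))
  • {6,8,9}:  v_{6} + v_{8} + v_{9} = v_{12} ; sig = (3;(1))
  • {1,11,12}:  v_{1} + v_{11} + v_{12} = v_{3} + v_{6} ; sig = (3;(1,1))
  • {9,10,11}:  v_{9} + v_{10} + v_{11} = v_{3} + v_{5} ; sig = (3;(1,1))
  • {1,8,11}:  v_{1} + v_{8} + v_{11} = v_{3} + v_{6} + v_{10} ; sig = (3;(1,1,1))
  • {8,9,11}:  v_{8} + v_{9} + v_{11} = v_{3} + v_{5} + v_{12} ; sig = (3;(1,1,1))

Sorted signature multiset PRS(X):
[(2;()), (2;(1)), (2;(1)), (2;(1,1)), (2;(1,1)), (2;(1,1)), (2;(1,1,1)), (2;(1,1,1)), (2;(1,1,1)), (2;(1,1,2)), (2;(1,2,2)), (3;()), (3;()), (3;(1)), (3;(1)), (3;(1)), (3;(1)), (3;(1,1)), (3;(1,1)), (3;(1,1,1)), (3;(1,1,1))]


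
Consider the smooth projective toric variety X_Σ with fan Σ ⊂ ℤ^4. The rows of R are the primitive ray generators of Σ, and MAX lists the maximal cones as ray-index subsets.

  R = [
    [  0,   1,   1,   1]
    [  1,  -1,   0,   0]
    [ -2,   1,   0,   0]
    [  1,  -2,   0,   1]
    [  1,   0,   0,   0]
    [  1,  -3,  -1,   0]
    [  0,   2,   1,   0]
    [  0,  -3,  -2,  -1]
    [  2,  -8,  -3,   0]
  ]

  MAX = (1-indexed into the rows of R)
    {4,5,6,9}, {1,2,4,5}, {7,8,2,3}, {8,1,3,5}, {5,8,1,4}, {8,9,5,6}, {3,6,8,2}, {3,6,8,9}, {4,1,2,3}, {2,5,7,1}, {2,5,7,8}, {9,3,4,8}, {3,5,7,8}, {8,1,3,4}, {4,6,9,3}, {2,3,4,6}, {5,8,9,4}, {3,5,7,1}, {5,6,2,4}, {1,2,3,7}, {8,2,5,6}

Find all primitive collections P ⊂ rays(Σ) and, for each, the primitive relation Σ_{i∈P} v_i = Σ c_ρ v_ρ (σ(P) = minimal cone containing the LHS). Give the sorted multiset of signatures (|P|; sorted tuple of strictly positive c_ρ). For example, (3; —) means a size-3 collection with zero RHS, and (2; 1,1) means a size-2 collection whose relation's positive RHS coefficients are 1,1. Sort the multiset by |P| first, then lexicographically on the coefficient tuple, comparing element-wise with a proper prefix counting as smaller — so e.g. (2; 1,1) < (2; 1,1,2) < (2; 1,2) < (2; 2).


The 14 primitive collections of Σ (r=9, n=4):

  P = {1,6}:  v_{1} + v_{6} = v_{4}  ⇒ sig = (2; 1)
  P = {6,7}:  v_{6} + v_{7} = v_{2}  ⇒ sig = (2; 1)
  P = {4,7}:  v_{4} + v_{7} = v_{1} + v_{2}  ⇒ sig = (2; 1,1)
  P = {1,9}:  v_{1} + v_{9} = 2·v_{4} + v_{8}  ⇒ sig = (2; 1,2)
  P = {7,9}:  v_{7} + v_{9} = 2·v_{6}  ⇒ sig = (2; 2)
  P = {2,9}:  v_{2} + v_{9} = 3·v_{6}  ⇒ sig = (2; 3)
  P = {1,7,8}:  v_{1} + v_{7} + v_{8} = 0  ⇒ sig = (3; —)
  P = {2,3,5}:  v_{2} + v_{3} + v_{5} = 0  ⇒ sig = (3; —)
  P = {1,2,8}:  v_{1} + v_{2} + v_{8} = v_{6}  ⇒ sig = (3; 1)
  P = {4,6,8}:  v_{4} + v_{6} + v_{8} = v_{9}  ⇒ sig = (3; 1)
  P = {3,5,6}:  v_{3} + v_{5} + v_{6} = v_{1} + v_{8}  ⇒ sig = (3; 1,1)
  P = {3,5,9}:  v_{3} + v_{5} + v_{9} = v_{1} + v_{4} + 2·v_{8}  ⇒ sig = (3; 1,1,2)
  P = {3,4,5}:  v_{3} + v_{4} + v_{5} = 2·v_{1} + v_{8}  ⇒ sig = (3; 1,2)
  P = {2,4,8}:  v_{2} + v_{4} + v_{8} = 2·v_{6}  ⇒ sig = (3; 2)

so the primitive-relation signature multiset is
    |P|=2: 6 collections, coeffs (1), (1), (1,1), (1,2), (2), (3)
    |P|=3: 8 collections, coeffs (), (), (1), (1), (1,1), (1,1,2), (1,2), (2)


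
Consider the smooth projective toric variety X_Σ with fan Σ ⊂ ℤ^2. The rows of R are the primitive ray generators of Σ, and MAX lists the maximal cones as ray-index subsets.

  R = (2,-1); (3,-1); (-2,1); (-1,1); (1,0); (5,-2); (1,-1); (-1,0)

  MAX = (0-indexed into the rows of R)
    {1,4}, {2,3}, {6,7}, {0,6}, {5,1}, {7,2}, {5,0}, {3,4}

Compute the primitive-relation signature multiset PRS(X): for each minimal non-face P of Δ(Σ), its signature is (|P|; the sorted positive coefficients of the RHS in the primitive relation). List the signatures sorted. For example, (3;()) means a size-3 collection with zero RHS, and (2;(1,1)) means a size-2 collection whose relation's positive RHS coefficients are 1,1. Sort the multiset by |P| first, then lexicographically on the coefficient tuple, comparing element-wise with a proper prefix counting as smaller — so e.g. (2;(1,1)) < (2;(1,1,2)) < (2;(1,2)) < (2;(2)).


Σ has 20 primitive collections:

  {0,2}:  v_{0} + v_{2} = 0  ⟹  sig = (2;())
  {3,6}:  v_{3} + v_{6} = 0  ⟹  sig = (2;())
  {4,7}:  v_{4} + v_{7} = 0  ⟹  sig = (2;())
  {0,1}:  v_{0} + v_{1} = v_{5}  ⟹  sig = (2;(1))
  {0,3}:  v_{0} + v_{3} = v_{4}  ⟹  sig = (2;(1))
  {0,4}:  v_{0} + v_{4} = v_{1}  ⟹  sig = (2;(1))
  {0,7}:  v_{0} + v_{7} = v_{6}  ⟹  sig = (2;(1))
  {1,2}:  v_{1} + v_{2} = v_{4}  ⟹  sig = (2;(1))
  {1,7}:  v_{1} + v_{7} = v_{0}  ⟹  sig = (2;(1))
  {2,4}:  v_{2} + v_{4} = v_{3}  ⟹  sig = (2;(1))
  {2,5}:  v_{2} + v_{5} = v_{1}  ⟹  sig = (2;(1))
  {2,6}:  v_{2} + v_{6} = v_{7}  ⟹  sig = (2;(1))
  {3,7}:  v_{3} + v_{7} = v_{2}  ⟹  sig = (2;(1))
  {4,6}:  v_{4} + v_{6} = v_{0}  ⟹  sig = (2;(1))
  {3,5}:  v_{3} + v_{5} = v_{1} + v_{4}  ⟹  sig = (2;(1,1))
  {1,3}:  v_{1} + v_{3} = 2·v_{4}  ⟹  sig = (2;(2))
  {1,6}:  v_{1} + v_{6} = 2·v_{0}  ⟹  sig = (2;(2))
  {4,5}:  v_{4} + v_{5} = 2·v_{1}  ⟹  sig = (2;(2))
  {5,7}:  v_{5} + v_{7} = 2·v_{0}  ⟹  sig = (2;(2))
  {5,6}:  v_{5} + v_{6} = 3·v_{0}  ⟹  sig = (2;(3))

Hence PRS(X_Σ) =
{ (2;()) ×3,  (2;(1)) ×11,  (2;(1,1)),  (2;(2)) ×4,  (2;(3)) }


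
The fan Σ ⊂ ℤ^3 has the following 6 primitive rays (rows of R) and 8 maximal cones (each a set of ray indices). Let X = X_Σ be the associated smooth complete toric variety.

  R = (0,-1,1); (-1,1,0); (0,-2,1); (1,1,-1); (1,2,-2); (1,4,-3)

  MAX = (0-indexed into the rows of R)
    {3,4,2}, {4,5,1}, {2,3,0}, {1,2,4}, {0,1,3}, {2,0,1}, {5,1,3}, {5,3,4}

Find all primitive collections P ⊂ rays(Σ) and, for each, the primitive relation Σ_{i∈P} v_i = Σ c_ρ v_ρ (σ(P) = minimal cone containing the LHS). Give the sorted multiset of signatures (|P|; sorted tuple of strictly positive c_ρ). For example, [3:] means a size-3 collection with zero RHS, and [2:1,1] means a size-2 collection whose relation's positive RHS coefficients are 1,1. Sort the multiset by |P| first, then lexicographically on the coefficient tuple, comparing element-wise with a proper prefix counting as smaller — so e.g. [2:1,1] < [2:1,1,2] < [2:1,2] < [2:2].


The 5 primitive collections of Σ (r=6, n=3):

  {0,4}:  v_{0} + v_{4} = v_{3} — sig = [2:1]
  {2,5}:  v_{2} + v_{5} = v_{4} — sig = [2:1]
  {0,5}:  v_{0} + v_{5} = v_{1} + 2·v_{3} — sig = [2:1,2]
  {1,2,3}:  v_{1} + v_{2} + v_{3} = 0 — sig = [3:]
  {1,3,4}:  v_{1} + v_{3} + v_{4} = v_{5} — sig = [3:1]

Hence PRS(X_Σ) =
    |P|=2: 3 collections, coeffs (1), (1), (1,2)
    |P|=3: 2 collections, coeffs (), (1)


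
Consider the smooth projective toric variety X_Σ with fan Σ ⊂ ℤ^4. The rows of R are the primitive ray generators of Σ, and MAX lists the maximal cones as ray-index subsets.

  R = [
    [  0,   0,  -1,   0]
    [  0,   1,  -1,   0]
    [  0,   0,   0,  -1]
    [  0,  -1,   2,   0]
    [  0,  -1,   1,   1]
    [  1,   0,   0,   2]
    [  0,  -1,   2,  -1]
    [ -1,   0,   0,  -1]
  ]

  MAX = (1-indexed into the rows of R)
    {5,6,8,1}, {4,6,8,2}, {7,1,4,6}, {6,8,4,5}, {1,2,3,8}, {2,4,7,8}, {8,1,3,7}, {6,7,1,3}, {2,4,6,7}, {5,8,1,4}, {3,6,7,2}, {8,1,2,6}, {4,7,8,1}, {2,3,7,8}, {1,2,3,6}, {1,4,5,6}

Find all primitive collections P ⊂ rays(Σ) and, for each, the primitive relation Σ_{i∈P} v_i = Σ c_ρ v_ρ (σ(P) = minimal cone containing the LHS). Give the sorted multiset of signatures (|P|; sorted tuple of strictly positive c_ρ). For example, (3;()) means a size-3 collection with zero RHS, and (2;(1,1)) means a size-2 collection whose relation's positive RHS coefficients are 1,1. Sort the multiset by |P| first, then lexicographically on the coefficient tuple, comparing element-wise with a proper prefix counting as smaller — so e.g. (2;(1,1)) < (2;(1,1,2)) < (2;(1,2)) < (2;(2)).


Σ has 9 primitive collections:

  • {3,4}:  v_{3} + v_{4} = v_{7}  →  sig = (2;(1))
  • {2,5}:  v_{2} + v_{5} = v_{6} + v_{8}  →  sig = (2;(1,1))
  • {3,5}:  v_{3} + v_{5} = v_{1} + v_{4}  →  sig = (2;(1,1))
  • {5,7}:  v_{5} + v_{7} = v_{1} + 2·v_{4}  →  sig = (2;(1,2))
  • {1,2,4}:  v_{1} + v_{2} + v_{4} = 0  →  sig = (3;())
  • {3,6,8}:  v_{3} + v_{6} + v_{8} = 0  →  sig = (3;())
  • {1,2,7}:  v_{1} + v_{2} + v_{7} = v_{3}  →  sig = (3;(1))
  • {6,7,8}:  v_{6} + v_{7} + v_{8} = v_{4}  →  sig = (3;(1))
  • {1,4,6,8}:  v_{1} + v_{4} + v_{6} + v_{8} = v_{5}  →  sig = (4;(1))

so the primitive-relation signature multiset is
    |P|=2: 4 collections, coeffs (1), (1,1), (1,1), (1,2)
    |P|=3: 4 collections, coeffs (), (), (1), (1)
    |P|=4: 1 collection, coeffs (1)


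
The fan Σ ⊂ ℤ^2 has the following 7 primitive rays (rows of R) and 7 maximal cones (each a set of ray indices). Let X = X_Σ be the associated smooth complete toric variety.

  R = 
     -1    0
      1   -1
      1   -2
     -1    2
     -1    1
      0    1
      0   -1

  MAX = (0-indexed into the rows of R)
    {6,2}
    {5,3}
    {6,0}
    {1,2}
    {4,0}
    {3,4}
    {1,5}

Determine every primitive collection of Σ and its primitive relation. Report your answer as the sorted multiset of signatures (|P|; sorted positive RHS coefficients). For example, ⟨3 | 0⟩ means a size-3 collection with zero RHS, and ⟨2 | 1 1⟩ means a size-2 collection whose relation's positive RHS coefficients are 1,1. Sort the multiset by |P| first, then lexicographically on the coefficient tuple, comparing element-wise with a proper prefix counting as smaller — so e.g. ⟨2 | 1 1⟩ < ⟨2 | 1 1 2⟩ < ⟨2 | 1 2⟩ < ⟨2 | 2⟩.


Primitive collections (14):

  • {1,4}:  v_{1} + v_{4} = 0  ⟹  sig = ⟨2 | 0⟩
  • {2,3}:  v_{2} + v_{3} = 0  ⟹  sig = ⟨2 | 0⟩
  • {5,6}:  v_{5} + v_{6} = 0  ⟹  sig = ⟨2 | 0⟩
  • {0,1}:  v_{0} + v_{1} = v_{6}  ⟹  sig = ⟨2 | 1⟩
  • {0,5}:  v_{0} + v_{5} = v_{4}  ⟹  sig = ⟨2 | 1⟩
  • {1,3}:  v_{1} + v_{3} = v_{5}  ⟹  sig = ⟨2 | 1⟩
  • {1,6}:  v_{1} + v_{6} = v_{2}  ⟹  sig = ⟨2 | 1⟩
  • {2,4}:  v_{2} + v_{4} = v_{6}  ⟹  sig = ⟨2 | 1⟩
  • {2,5}:  v_{2} + v_{5} = v_{1}  ⟹  sig = ⟨2 | 1⟩
  • {3,6}:  v_{3} + v_{6} = v_{4}  ⟹  sig = ⟨2 | 1⟩
  • {4,5}:  v_{4} + v_{5} = v_{3}  ⟹  sig = ⟨2 | 1⟩
  • {4,6}:  v_{4} + v_{6} = v_{0}  ⟹  sig = ⟨2 | 1⟩
  • {0,2}:  v_{0} + v_{2} = 2·v_{6}  ⟹  sig = ⟨2 | 2⟩
  • {0,3}:  v_{0} + v_{3} = 2·v_{4}  ⟹  sig = ⟨2 | 2⟩

Hence PRS(X_Σ) =
[⟨2 | 0⟩, ⟨2 | 0⟩, ⟨2 | 0⟩, ⟨2 | 1⟩, ⟨2 | 1⟩, ⟨2 | 1⟩, ⟨2 | 1⟩, ⟨2 | 1⟩, ⟨2 | 1⟩, ⟨2 | 1⟩, ⟨2 | 1⟩, ⟨2 | 1⟩, ⟨2 | 2⟩, ⟨2 | 2⟩]


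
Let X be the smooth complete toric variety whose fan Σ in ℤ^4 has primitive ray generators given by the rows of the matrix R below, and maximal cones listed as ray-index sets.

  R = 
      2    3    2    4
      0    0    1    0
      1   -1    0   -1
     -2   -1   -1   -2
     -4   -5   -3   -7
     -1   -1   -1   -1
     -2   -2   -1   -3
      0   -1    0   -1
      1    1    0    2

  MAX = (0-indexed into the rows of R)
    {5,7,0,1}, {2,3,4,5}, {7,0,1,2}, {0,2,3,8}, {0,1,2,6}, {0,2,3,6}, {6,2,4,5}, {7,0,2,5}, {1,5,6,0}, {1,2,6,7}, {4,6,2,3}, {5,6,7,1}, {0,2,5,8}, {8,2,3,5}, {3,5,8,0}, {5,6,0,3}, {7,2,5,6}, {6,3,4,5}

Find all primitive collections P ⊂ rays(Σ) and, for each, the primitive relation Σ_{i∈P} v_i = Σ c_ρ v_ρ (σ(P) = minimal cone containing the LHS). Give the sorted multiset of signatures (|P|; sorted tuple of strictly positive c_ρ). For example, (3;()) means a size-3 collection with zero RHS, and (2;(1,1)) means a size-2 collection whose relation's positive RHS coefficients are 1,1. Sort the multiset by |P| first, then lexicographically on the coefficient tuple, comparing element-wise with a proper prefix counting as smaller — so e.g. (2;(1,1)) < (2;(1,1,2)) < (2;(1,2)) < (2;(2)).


Δ(Σ) — 9 vertices, 14 min non-faces:

  P = {0,4}:  v_{0} + v_{4} = v_{6}  ⟹  sig = (2;(1))
  P = {3,7}:  v_{3} + v_{7} = v_{6}  ⟹  sig = (2;(1))
  P = {6,8}:  v_{6} + v_{8} = v_{5}  ⟹  sig = (2;(1))
  P = {1,8}:  v_{1} + v_{8} = v_{0} + v_{5} + v_{7}  ⟹  sig = (2;(1,1,1))
  P = {4,7}:  v_{4} + v_{7} = v_{2} + v_{5} + 2·v_{6}  ⟹  sig = (2;(1,1,2))
  P = {4,8}:  v_{4} + v_{8} = v_{2} + v_{3} + 2·v_{5}  ⟹  sig = (2;(1,1,2))
  P = {7,8}:  v_{7} + v_{8} = v_{0} + v_{2} + 2·v_{5}  ⟹  sig = (2;(1,1,2))
  P = {1,3}:  v_{1} + v_{3} = v_{0} + 2·v_{6}  ⟹  sig = (2;(1,2))
  P = {1,4}:  v_{1} + v_{4} = 2·v_{6} + v_{7}  ⟹  sig = (2;(1,2))
  P = {0,6,7}:  v_{0} + v_{6} + v_{7} = v_{1}  ⟹  sig = (3;(1))
  P = {1,2,5}:  v_{1} + v_{2} + v_{5} = 2·v_{7}  ⟹  sig = (3;(2))
  P = {0,2,3,5}:  v_{0} + v_{2} + v_{3} + v_{5} = 0  ⟹  sig = (4;())
  P = {0,2,5,6}:  v_{0} + v_{2} + v_{5} + v_{6} = v_{7}  ⟹  sig = (4;(1))
  P = {2,3,5,6}:  v_{2} + v_{3} + v_{5} + v_{6} = v_{4}  ⟹  sig = (4;(1))

so the primitive-relation signature multiset is
{ (2;(1)) ×3,  (2;(1,1,1)),  (2;(1,1,2)) ×3,  (2;(1,2)) ×2,  (3;(1)),  (3;(2)),  (4;()),  (4;(1)) ×2 }


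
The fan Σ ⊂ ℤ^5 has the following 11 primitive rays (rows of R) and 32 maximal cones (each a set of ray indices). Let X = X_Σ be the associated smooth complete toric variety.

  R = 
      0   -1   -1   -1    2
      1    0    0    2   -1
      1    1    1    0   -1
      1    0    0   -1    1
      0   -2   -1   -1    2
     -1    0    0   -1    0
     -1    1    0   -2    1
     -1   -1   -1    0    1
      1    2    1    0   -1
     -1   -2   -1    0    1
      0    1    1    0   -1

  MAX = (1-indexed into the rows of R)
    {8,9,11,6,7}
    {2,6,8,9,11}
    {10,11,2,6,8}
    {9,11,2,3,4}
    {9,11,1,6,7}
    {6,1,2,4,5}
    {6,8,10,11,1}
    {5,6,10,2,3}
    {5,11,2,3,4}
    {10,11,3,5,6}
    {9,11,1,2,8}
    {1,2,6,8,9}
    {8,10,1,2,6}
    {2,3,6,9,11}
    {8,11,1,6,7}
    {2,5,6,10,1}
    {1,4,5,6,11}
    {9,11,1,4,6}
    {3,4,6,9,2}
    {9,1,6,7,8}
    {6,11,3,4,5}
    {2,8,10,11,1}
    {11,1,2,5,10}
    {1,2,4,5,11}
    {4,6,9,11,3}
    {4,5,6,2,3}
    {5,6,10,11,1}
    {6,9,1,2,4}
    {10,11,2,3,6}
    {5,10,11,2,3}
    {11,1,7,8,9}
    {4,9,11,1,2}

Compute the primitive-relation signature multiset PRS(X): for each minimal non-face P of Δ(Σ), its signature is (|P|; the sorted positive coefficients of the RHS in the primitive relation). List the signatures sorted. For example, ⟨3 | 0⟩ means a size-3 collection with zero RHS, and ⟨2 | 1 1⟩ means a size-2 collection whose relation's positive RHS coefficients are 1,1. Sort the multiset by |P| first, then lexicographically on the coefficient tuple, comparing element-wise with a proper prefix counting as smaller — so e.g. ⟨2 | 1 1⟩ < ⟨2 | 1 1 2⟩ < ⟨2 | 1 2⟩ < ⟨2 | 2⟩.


16 collections generate NE(X_Σ); each relation:

  P = {3,8}:  v_{3} + v_{8} = 0 ; sig = ⟨2 | 0⟩
  P = {9,10}:  v_{9} + v_{10} = 0 ; sig = ⟨2 | 0⟩
  P = {1,3}:  v_{1} + v_{3} = v_{4} ; sig = ⟨2 | 1⟩
  P = {4,8}:  v_{4} + v_{8} = v_{1} ; sig = ⟨2 | 1⟩
  P = {4,10}:  v_{4} + v_{10} = v_{5} ; sig = ⟨2 | 1⟩
  P = {5,9}:  v_{5} + v_{9} = v_{4} ; sig = ⟨2 | 1⟩
  P = {2,7}:  v_{2} + v_{7} = v_{8} + v_{9} ; sig = ⟨2 | 1 1⟩
  P = {5,8}:  v_{5} + v_{8} = v_{1} + v_{10} ; sig = ⟨2 | 1 1⟩
  P = {3,7}:  v_{3} + v_{7} = v_{1} + v_{6} + v_{9} + v_{11} ; sig = ⟨2 | 1 1 1 1⟩
  P = {7,10}:  v_{7} + v_{10} = v_{1} + v_{6} + v_{8} + v_{11} ; sig = ⟨2 | 1 1 1 1⟩
  P = {4,7}:  v_{4} + v_{7} = 2·v_{1} + v_{6} + v_{9} + v_{11} ; sig = ⟨2 | 1 1 1 2⟩
  P = {5,7}:  v_{5} + v_{7} = 2·v_{1} + v_{6} + v_{11} ; sig = ⟨2 | 1 1 2⟩
  P = {1,2,6,11}:  v_{1} + v_{2} + v_{6} + v_{11} = 0 ; sig = ⟨4 | 0⟩
  P = {2,4,6,11}:  v_{2} + v_{4} + v_{6} + v_{11} = v_{3} ; sig = ⟨4 | 1⟩
  P = {2,5,6,11}:  v_{2} + v_{5} + v_{6} + v_{11} = v_{3} + v_{10} ; sig = ⟨4 | 1 1⟩
  P = {1,6,8,9,11}:  v_{1} + v_{6} + v_{8} + v_{9} + v_{11} = v_{7} ; sig = ⟨5 | 1⟩

so the primitive-relation signature multiset is
    ⟨2 | 0⟩
    ⟨2 | 0⟩
    ⟨2 | 1⟩
    ⟨2 | 1⟩
    ⟨2 | 1⟩
    ⟨2 | 1⟩
    ⟨2 | 1 1⟩
    ⟨2 | 1 1⟩
    ⟨2 | 1 1 1 1⟩
    ⟨2 | 1 1 1 1⟩
    ⟨2 | 1 1 1 2⟩
    ⟨2 | 1 1 2⟩
    ⟨4 | 0⟩
    ⟨4 | 1⟩
    ⟨4 | 1 1⟩
    ⟨5 | 1⟩


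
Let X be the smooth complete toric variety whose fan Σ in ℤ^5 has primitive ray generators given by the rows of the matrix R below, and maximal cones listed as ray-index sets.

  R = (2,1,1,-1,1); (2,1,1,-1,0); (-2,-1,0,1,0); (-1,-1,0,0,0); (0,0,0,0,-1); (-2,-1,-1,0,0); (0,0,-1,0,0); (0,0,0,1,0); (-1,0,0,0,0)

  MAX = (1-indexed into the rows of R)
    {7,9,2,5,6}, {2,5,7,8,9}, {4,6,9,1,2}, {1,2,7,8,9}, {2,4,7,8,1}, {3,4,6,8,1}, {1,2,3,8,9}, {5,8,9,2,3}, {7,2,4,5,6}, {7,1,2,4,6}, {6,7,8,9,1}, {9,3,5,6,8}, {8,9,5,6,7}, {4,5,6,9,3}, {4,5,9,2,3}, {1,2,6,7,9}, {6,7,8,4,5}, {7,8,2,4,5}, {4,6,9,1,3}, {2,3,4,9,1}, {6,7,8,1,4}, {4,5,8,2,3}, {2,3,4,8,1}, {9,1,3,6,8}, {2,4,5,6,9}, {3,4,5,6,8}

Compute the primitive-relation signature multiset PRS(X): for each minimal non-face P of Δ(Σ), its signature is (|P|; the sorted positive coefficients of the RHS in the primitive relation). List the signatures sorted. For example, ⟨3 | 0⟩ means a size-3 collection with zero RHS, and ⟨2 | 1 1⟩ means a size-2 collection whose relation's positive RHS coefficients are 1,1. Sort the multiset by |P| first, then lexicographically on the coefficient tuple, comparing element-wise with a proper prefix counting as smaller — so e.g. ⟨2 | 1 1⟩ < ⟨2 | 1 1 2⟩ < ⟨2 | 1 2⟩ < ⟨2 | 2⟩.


Primitive collections (6):

  {1,5}:  v_{1} + v_{5} = v_{2}  ⇒ sig = ⟨2 | 1⟩
  {3,7}:  v_{3} + v_{7} = v_{6} + v_{8}  ⇒ sig = ⟨2 | 1 1⟩
  {2,6,8}:  v_{2} + v_{6} + v_{8} = 0  ⇒ sig = ⟨3 | 0⟩
  {4,7,9}:  v_{4} + v_{7} + v_{9} = v_{6}  ⇒ sig = ⟨3 | 1⟩
  {4,8,9}:  v_{4} + v_{8} + v_{9} = v_{3}  ⇒ sig = ⟨3 | 1⟩
  {2,3,6}:  v_{2} + v_{3} + v_{6} = v_{4} + v_{9}  ⇒ sig = ⟨3 | 1 1⟩

so the primitive-relation signature multiset is
{ ⟨2 | 1⟩,  ⟨2 | 1 1⟩,  ⟨3 | 0⟩,  ⟨3 | 1⟩ ×2,  ⟨3 | 1 1⟩ }


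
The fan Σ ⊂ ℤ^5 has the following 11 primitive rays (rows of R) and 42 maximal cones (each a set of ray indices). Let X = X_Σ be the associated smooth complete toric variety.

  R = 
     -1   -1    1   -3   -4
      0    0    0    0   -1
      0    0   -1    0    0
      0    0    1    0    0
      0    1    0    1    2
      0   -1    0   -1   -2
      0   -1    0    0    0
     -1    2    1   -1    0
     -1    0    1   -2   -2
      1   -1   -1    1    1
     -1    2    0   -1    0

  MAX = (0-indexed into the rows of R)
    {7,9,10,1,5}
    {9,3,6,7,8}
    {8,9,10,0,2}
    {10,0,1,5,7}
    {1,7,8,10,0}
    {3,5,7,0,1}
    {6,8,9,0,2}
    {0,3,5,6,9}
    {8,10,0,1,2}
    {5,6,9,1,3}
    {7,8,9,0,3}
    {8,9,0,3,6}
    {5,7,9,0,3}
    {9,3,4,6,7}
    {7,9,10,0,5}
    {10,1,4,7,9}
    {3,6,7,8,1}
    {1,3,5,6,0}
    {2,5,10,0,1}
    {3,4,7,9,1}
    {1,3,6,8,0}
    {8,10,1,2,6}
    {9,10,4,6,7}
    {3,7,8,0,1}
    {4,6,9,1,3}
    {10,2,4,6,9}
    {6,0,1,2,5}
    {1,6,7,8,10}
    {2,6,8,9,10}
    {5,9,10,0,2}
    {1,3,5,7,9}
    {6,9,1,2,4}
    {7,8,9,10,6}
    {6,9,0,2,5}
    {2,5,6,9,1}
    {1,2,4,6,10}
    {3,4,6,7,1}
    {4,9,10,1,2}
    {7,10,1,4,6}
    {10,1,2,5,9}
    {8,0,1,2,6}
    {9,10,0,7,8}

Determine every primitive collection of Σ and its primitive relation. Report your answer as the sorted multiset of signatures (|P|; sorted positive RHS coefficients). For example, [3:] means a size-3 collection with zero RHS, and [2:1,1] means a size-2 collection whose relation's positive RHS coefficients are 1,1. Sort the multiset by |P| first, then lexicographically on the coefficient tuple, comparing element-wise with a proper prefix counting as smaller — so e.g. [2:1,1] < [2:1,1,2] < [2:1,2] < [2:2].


15 collections generate NE(X_Σ); each relation:

  • {2,3}:  v_{2} + v_{3} = 0  ⟹  sig = [2:]
  • {4,5}:  v_{4} + v_{5} = 0  ⟹  sig = [2:]
  • {0,4}:  v_{0} + v_{4} = v_{8}  ⟹  sig = [2:1]
  • {2,7}:  v_{2} + v_{7} = v_{10}  ⟹  sig = [2:1]
  • {3,10}:  v_{3} + v_{10} = v_{7}  ⟹  sig = [2:1]
  • {5,8}:  v_{5} + v_{8} = v_{0}  ⟹  sig = [2:1]
  • {4,8}:  v_{4} + v_{8} = v_{6} + v_{7}  ⟹  sig = [2:1,1]
  • {1,8,9}:  v_{1} + v_{8} + v_{9} = v_{5}  ⟹  sig = [3:1]
  • {5,6,7}:  v_{5} + v_{6} + v_{7} = v_{8}  ⟹  sig = [3:1]
  • {5,6,10}:  v_{5} + v_{6} + v_{10} = v_{2} + v_{8}  ⟹  sig = [3:1,1]
  • {0,6,10}:  v_{0} + v_{6} + v_{10} = v_{2} + 2·v_{8}  ⟹  sig = [3:1,2]
  • {0,1,9}:  v_{0} + v_{1} + v_{9} = 2·v_{5}  ⟹  sig = [3:2]
  • {0,6,7}:  v_{0} + v_{6} + v_{7} = 2·v_{8}  ⟹  sig = [3:2]
  • {1,6,7,9}:  v_{1} + v_{6} + v_{7} + v_{9} = 0  ⟹  sig = [4:]
  • {1,6,9,10}:  v_{1} + v_{6} + v_{9} + v_{10} = v_{2}  ⟹  sig = [4:1]

so the primitive-relation signature multiset is
[[2:], [2:], [2:1], [2:1], [2:1], [2:1], [2:1,1], [3:1], [3:1], [3:1,1], [3:1,2], [3:2], [3:2], [4:], [4:1]]


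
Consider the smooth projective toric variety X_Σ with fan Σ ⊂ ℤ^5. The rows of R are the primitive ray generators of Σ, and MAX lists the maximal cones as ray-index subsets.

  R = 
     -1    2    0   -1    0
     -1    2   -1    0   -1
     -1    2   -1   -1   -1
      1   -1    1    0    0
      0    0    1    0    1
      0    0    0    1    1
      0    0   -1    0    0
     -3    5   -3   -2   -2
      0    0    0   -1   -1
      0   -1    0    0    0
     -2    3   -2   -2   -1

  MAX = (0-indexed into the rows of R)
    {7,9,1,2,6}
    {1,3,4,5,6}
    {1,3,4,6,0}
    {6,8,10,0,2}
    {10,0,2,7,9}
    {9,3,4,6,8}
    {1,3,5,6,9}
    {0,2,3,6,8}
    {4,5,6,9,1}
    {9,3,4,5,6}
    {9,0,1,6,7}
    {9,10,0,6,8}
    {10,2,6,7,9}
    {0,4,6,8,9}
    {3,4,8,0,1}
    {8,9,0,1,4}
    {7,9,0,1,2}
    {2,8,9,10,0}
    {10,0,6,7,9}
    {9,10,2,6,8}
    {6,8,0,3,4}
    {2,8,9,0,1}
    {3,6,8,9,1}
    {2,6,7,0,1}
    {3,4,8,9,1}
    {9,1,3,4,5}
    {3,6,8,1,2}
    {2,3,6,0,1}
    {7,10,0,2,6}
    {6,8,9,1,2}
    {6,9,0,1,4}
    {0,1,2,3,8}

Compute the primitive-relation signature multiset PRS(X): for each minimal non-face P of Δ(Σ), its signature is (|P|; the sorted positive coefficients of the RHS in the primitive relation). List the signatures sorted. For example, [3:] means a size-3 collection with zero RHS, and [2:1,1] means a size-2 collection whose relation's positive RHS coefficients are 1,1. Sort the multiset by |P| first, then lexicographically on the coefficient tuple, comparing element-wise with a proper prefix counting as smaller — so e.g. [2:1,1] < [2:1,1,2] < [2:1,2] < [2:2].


|primitive collections| = 18. Relations:

  P = {5,8}:  v_{5} + v_{8} = 0 ; sig = [2:]
  P = {1,10}:  v_{1} + v_{10} = v_{7} ; sig = [2:1]
  P = {2,4}:  v_{2} + v_{4} = v_{0} ; sig = [2:1]
  P = {2,5}:  v_{2} + v_{5} = v_{1} + v_{4} + v_{6} ; sig = [2:1,1,1]
  P = {3,10}:  v_{3} + v_{10} = v_{0} + v_{6} + v_{8} ; sig = [2:1,1,1]
  P = {5,10}:  v_{5} + v_{10} = v_{0} + v_{1} + v_{4} + 2·v_{6} + v_{9} ; sig = [2:1,1,1,1,2]
  P = {4,7}:  v_{4} + v_{7} = 2·v_{0} + v_{1} + v_{6} + v_{9} ; sig = [2:1,1,1,2]
  P = {5,7}:  v_{5} + v_{7} = v_{0} + 2·v_{1} + v_{4} + 2·v_{6} + v_{9} ; sig = [2:1,1,1,2,2]
  P = {0,5}:  v_{0} + v_{5} = v_{1} + 2·v_{4} + v_{6} ; sig = [2:1,1,2]
  P = {4,10}:  v_{4} + v_{10} = 2·v_{0} + v_{6} + v_{9} ; sig = [2:1,1,2]
  P = {7,8}:  v_{7} + v_{8} = 3·v_{2} + v_{9} ; sig = [2:1,3]
  P = {3,7}:  v_{3} + v_{7} = 2·v_{2} ; sig = [2:2]
  P = {2,3,9}:  v_{2} + v_{3} + v_{9} = v_{8} ; sig = [3:1]
  P = {0,3,9}:  v_{0} + v_{3} + v_{9} = v_{4} + v_{8} ; sig = [3:1,1]
  P = {0,2,6,9}:  v_{0} + v_{2} + v_{6} + v_{9} = v_{10} ; sig = [4:1]
  P = {1,4,6,8}:  v_{1} + v_{4} + v_{6} + v_{8} = v_{2} ; sig = [4:1]
  P = {0,1,6,8}:  v_{0} + v_{1} + v_{6} + v_{8} = 2·v_{2} ; sig = [4:2]
  P = {1,3,4,6,9}:  v_{1} + v_{3} + v_{4} + v_{6} + v_{9} = 0 ; sig = [5:]

Signatures (|P|; sorted positive RHS coefficients), sorted:
    |P|=2: 12 collections, coeffs (), (1), (1), (1,1,1), (1,1,1), (1,1,1,1,2), (1,1,1,2), (1,1,1,2,2), (1,1,2), (1,1,2), (1,3), (2)
    |P|=3: 2 collections, coeffs (1), (1,1)
    |P|=4: 3 collections, coeffs (1), (1), (2)
    |P|=5: 1 collection, coeffs ()


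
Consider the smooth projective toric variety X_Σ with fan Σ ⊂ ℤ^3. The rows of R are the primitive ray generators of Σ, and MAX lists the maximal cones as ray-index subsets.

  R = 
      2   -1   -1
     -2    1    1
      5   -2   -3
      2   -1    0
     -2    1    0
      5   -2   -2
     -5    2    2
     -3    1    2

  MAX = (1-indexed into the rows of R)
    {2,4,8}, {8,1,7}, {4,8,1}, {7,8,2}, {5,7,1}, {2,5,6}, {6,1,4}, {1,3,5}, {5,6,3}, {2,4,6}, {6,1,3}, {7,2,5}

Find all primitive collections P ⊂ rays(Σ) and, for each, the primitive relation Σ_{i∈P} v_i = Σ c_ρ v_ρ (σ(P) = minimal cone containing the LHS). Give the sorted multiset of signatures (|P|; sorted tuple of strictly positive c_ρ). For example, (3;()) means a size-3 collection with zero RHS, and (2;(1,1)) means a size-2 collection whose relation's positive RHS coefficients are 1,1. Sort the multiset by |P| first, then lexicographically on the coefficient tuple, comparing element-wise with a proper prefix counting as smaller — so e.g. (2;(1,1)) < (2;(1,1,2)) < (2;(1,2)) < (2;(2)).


The 11 primitive collections of Σ (r=8, n=3):

  • {1,2}:  v_{1} + v_{2} = 0  →  sig = (2;())
  • {4,5}:  v_{4} + v_{5} = 0  →  sig = (2;())
  • {6,7}:  v_{6} + v_{7} = 0  →  sig = (2;())
  • {3,8}:  v_{3} + v_{8} = v_{1}  →  sig = (2;(1))
  • {4,7}:  v_{4} + v_{7} = v_{8}  →  sig = (2;(1))
  • {5,8}:  v_{5} + v_{8} = v_{7}  →  sig = (2;(1))
  • {6,8}:  v_{6} + v_{8} = v_{4}  →  sig = (2;(1))
  • {2,3}:  v_{2} + v_{3} = v_{5} + v_{6}  →  sig = (2;(1,1))
  • {3,4}:  v_{3} + v_{4} = v_{1} + v_{6}  →  sig = (2;(1,1))
  • {3,7}:  v_{3} + v_{7} = v_{1} + v_{5}  →  sig = (2;(1,1))
  • {1,5,6}:  v_{1} + v_{5} + v_{6} = v_{3}  →  sig = (3;(1))

Signatures (|P|; sorted positive RHS coefficients), sorted:
[(2;()), (2;()), (2;()), (2;(1)), (2;(1)), (2;(1)), (2;(1)), (2;(1,1)), (2;(1,1)), (2;(1,1)), (3;(1))]


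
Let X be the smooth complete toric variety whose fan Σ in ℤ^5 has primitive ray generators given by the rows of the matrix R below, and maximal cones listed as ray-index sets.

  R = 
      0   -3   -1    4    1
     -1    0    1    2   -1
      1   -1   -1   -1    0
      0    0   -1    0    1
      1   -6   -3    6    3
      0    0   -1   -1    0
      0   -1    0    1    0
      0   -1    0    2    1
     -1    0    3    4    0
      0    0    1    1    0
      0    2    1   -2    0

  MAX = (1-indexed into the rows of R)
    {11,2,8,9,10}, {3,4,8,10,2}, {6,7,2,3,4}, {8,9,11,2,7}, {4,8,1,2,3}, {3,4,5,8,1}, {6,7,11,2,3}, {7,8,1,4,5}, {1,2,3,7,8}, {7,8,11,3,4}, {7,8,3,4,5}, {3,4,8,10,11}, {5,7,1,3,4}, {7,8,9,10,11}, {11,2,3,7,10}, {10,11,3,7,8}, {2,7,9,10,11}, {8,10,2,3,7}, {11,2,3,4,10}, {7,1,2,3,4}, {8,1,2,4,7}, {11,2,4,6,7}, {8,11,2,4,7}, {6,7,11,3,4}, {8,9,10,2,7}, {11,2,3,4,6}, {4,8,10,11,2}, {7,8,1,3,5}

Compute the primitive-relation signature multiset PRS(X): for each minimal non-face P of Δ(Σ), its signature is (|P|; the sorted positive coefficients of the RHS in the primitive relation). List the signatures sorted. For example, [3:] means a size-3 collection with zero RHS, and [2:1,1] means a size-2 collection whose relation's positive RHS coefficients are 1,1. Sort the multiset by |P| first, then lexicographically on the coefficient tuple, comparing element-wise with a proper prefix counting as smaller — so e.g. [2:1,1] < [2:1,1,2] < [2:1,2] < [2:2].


20 collections generate NE(X_Σ); each relation:

  • {6,10}:  v_{6} + v_{10} = 0  so sig = [2:]
  • {1,11}:  v_{1} + v_{11} = v_{8}  so sig = [2:1]
  • {6,8}:  v_{6} + v_{8} = v_{4} + v_{7}  so sig = [2:1,1]
  • {6,9}:  v_{6} + v_{9} = v_{2} + v_{7} + v_{8} + v_{11}  so sig = [2:1,1,1,1]
  • {1,9}:  v_{1} + v_{9} = v_{2} + v_{7} + 2·v_{8} + v_{10}  so sig = [2:1,1,1,2]
  • {5,11}:  v_{5} + v_{11} = v_{3} + v_{4} + v_{7} + 2·v_{8}  so sig = [2:1,1,1,2]
  • {5,9}:  v_{5} + v_{9} = v_{2} + v_{3} + v_{7} + 4·v_{8}  so sig = [2:1,1,1,4]
  • {1,10}:  v_{1} + v_{10} = v_{2} + v_{3} + 2·v_{8}  so sig = [2:1,1,2]
  • {4,9}:  v_{4} + v_{9} = v_{2} + 2·v_{8} + v_{11}  so sig = [2:1,1,2]
  • {5,10}:  v_{5} + v_{10} = v_{1} + v_{3} + 2·v_{8}  so sig = [2:1,1,2]
  • {1,6}:  v_{1} + v_{6} = v_{2} + v_{3} + 2·v_{4} + 2·v_{7}  so sig = [2:1,1,2,2]
  • {5,6}:  v_{5} + v_{6} = v_{1} + v_{3} + 2·v_{4} + 2·v_{7}  so sig = [2:1,1,2,2]
  • {3,9}:  v_{3} + v_{9} = v_{7} + 2·v_{10}  so sig = [2:1,2]
  • {2,5}:  v_{2} + v_{5} = 2·v_{1}  so sig = [2:2]
  • {4,7,10}:  v_{4} + v_{7} + v_{10} = v_{8}  so sig = [3:1]
  • {2,3,8,11}:  v_{2} + v_{3} + v_{8} + v_{11} = v_{10}  so sig = [4:1]
  • {2,3,4,7,11}:  v_{2} + v_{3} + v_{4} + v_{7} + v_{11} = 0  so sig = [5:]
  • {1,3,4,7,8}:  v_{1} + v_{3} + v_{4} + v_{7} + v_{8} = v_{5}  so sig = [5:1]
  • {2,3,4,7,8}:  v_{2} + v_{3} + v_{4} + v_{7} + v_{8} = v_{1}  so sig = [5:1]
  • {2,7,8,10,11}:  v_{2} + v_{7} + v_{8} + v_{10} + v_{11} = v_{9}  so sig = [5:1]

so the primitive-relation signature multiset is
[[2:], [2:1], [2:1,1], [2:1,1,1,1], [2:1,1,1,2], [2:1,1,1,2], [2:1,1,1,4], [2:1,1,2], [2:1,1,2], [2:1,1,2], [2:1,1,2,2], [2:1,1,2,2], [2:1,2], [2:2], [3:1], [4:1], [5:], [5:1], [5:1], [5:1]]


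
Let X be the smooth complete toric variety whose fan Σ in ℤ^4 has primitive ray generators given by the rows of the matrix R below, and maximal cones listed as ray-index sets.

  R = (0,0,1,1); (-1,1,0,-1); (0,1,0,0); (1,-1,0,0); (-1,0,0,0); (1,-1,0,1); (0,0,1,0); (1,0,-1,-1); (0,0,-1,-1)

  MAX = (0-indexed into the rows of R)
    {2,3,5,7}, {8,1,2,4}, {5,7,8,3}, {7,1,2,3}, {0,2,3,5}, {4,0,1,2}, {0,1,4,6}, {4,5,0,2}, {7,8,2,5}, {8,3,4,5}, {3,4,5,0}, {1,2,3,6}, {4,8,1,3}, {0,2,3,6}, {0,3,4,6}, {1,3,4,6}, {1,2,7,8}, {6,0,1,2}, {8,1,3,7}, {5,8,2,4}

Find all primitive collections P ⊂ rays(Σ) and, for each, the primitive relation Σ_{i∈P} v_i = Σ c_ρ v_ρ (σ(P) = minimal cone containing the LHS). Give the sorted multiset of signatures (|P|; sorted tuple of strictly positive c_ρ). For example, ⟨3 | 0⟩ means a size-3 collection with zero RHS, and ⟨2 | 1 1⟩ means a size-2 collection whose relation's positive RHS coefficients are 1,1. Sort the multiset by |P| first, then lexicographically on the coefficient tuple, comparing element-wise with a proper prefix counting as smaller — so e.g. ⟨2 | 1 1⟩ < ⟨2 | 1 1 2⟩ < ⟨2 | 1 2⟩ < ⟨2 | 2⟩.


Σ has 11 primitive collections:

  {0,8}:  v_{0} + v_{8} = 0  ⇒ sig = ⟨2 | 0⟩
  {1,5}:  v_{1} + v_{5} = 0  ⇒ sig = ⟨2 | 0⟩
  {4,7}:  v_{4} + v_{7} = v_{8}  ⇒ sig = ⟨2 | 1⟩
  {0,7}:  v_{0} + v_{7} = v_{2} + v_{3}  ⇒ sig = ⟨2 | 1 1⟩
  {5,6}:  v_{5} + v_{6} = v_{0} + v_{3}  ⇒ sig = ⟨2 | 1 1⟩
  {6,8}:  v_{6} + v_{8} = v_{1} + v_{3}  ⇒ sig = ⟨2 | 1 1⟩
  {6,7}:  v_{6} + v_{7} = v_{1} + v_{2} + 2·v_{3}  ⇒ sig = ⟨2 | 1 1 2⟩
  {2,3,4}:  v_{2} + v_{3} + v_{4} = 0  ⇒ sig = ⟨3 | 0⟩
  {0,1,3}:  v_{0} + v_{1} + v_{3} = v_{6}  ⇒ sig = ⟨3 | 1⟩
  {2,3,8}:  v_{2} + v_{3} + v_{8} = v_{7}  ⇒ sig = ⟨3 | 1⟩
  {2,4,6}:  v_{2} + v_{4} + v_{6} = v_{0} + v_{1}  ⇒ sig = ⟨3 | 1 1⟩

Hence PRS(X_Σ) =
    |P|=2: 7 collections, coeffs (), (), (1), (1,1), (1,1), (1,1), (1,1,2)
    |P|=3: 4 collections, coeffs (), (1), (1), (1,1)
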